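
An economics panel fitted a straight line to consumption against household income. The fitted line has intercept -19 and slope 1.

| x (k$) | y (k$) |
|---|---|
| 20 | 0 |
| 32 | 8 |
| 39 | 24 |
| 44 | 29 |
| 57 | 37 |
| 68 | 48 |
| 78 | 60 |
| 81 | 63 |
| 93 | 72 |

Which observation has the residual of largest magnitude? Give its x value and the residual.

x = 32, r = -5

x=20: ŷ = -19 + 20 = 1; r = 0 − 1 = -1
x=32: ŷ = -19 + 32 = 13; r = 8 − 13 = -5
x=39: ŷ = -19 + 39 = 20; r = 24 − 20 = 4
x=44: ŷ = -19 + 44 = 25; r = 29 − 25 = 4
x=57: ŷ = -19 + 57 = 38; r = 37 − 38 = -1
x=68: ŷ = -19 + 68 = 49; r = 48 − 49 = -1
x=78: ŷ = -19 + 78 = 59; r = 60 − 59 = 1
x=81: ŷ = -19 + 81 = 62; r = 63 − 62 = 1
x=93: ŷ = -19 + 93 = 74; r = 72 − 74 = -2
Largest |r| is 5 at x = 32, residual -5.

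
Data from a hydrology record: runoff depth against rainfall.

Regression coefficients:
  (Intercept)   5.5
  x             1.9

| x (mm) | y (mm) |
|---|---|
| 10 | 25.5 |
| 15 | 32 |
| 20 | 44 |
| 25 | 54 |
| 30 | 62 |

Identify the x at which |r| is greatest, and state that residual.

x = 15, r = -2

x=10: ŷ = 5.5 + 1.9·10 = 24.5; r = 25.5 − 24.5 = 1
x=15: ŷ = 5.5 + 1.9·15 = 34; r = 32 − 34 = -2
x=20: ŷ = 5.5 + 1.9·20 = 43.5; r = 44 − 43.5 = 0.5
x=25: ŷ = 5.5 + 1.9·25 = 53; r = 54 − 53 = 1
x=30: ŷ = 5.5 + 1.9·30 = 62.5; r = 62 − 62.5 = -0.5
Largest |r| is 2 at x = 15, residual -2.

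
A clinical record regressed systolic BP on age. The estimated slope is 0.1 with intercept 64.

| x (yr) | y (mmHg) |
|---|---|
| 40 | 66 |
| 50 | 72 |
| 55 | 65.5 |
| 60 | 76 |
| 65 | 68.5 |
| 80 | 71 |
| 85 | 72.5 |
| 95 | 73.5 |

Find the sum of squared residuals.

x=40: ŷ = 64 + 0.1·40 = 68; e = 66 − 68 = -2
x=50: ŷ = 64 + 0.1·50 = 69; e = 72 − 69 = 3
x=55: ŷ = 64 + 0.1·55 = 69.5; e = 65.5 − 69.5 = -4
x=60: ŷ = 64 + 0.1·60 = 70; e = 76 − 70 = 6
x=65: ŷ = 64 + 0.1·65 = 70.5; e = 68.5 − 70.5 = -2
x=80: ŷ = 64 + 0.1·80 = 72; e = 71 − 72 = -1
x=85: ŷ = 64 + 0.1·85 = 72.5; e = 72.5 − 72.5 = 0
x=95: ŷ = 64 + 0.1·95 = 73.5; e = 73.5 − 73.5 = 0
SSE = 4 + 9 + 16 + 36 + 4 + 1 + 0 + 0 = 70

SSE = 70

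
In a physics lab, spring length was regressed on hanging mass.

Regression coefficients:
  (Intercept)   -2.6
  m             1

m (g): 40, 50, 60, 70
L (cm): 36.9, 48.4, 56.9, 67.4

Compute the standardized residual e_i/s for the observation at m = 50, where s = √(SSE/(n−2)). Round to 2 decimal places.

1.15

m=40: L̂ = -2.6 + 40 = 37.4; e = 36.9 − 37.4 = -0.5
m=50: L̂ = -2.6 + 50 = 47.4; e = 48.4 − 47.4 = 1
m=60: L̂ = -2.6 + 60 = 57.4; e = 56.9 − 57.4 = -0.5
m=70: L̂ = -2.6 + 70 = 67.4; e = 67.4 − 67.4 = 0
SSE = 0.25 + 1 + 0.25 + 0 = 1.5
s = √(1.5/2) = 0.866025
e/s = 1 / 0.866025 = 1.15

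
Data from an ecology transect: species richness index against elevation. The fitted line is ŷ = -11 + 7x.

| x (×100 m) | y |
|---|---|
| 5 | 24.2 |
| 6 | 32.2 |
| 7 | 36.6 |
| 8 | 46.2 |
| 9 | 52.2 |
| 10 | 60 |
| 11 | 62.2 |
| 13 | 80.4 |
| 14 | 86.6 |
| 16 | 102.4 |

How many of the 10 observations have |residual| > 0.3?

8

x=5: ŷ = -11 + 7·5 = 24; e = 24.2 − 24 = 0.2
x=6: ŷ = -11 + 7·6 = 31; e = 32.2 − 31 = 1.2
x=7: ŷ = -11 + 7·7 = 38; e = 36.6 − 38 = -1.4
x=8: ŷ = -11 + 7·8 = 45; e = 46.2 − 45 = 1.2
x=9: ŷ = -11 + 7·9 = 52; e = 52.2 − 52 = 0.2
x=10: ŷ = -11 + 7·10 = 59; e = 60 − 59 = 1
x=11: ŷ = -11 + 7·11 = 66; e = 62.2 − 66 = -3.8
x=13: ŷ = -11 + 7·13 = 80; e = 80.4 − 80 = 0.4
x=14: ŷ = -11 + 7·14 = 87; e = 86.6 − 87 = -0.4
x=16: ŷ = -11 + 7·16 = 101; e = 102.4 − 101 = 1.4
|e| > 0.3: x=6 (|e|=1.2), x=7 (|e|=1.4), x=8 (|e|=1.2), x=10 (|e|=1), x=11 (|e|=3.8), x=13 (|e|=0.4), x=14 (|e|=0.4), x=16 (|e|=1.4) → 8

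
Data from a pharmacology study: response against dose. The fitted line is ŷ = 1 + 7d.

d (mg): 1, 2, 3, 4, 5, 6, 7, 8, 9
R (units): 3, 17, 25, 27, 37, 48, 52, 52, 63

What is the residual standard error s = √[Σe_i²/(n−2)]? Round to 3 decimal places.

d=1: ŷ = 1 + 7·1 = 8; e = 3 − 8 = -5
d=2: ŷ = 1 + 7·2 = 15; e = 17 − 15 = 2
d=3: ŷ = 1 + 7·3 = 22; e = 25 − 22 = 3
d=4: ŷ = 1 + 7·4 = 29; e = 27 − 29 = -2
d=5: ŷ = 1 + 7·5 = 36; e = 37 − 36 = 1
d=6: ŷ = 1 + 7·6 = 43; e = 48 − 43 = 5
d=7: ŷ = 1 + 7·7 = 50; e = 52 − 50 = 2
d=8: ŷ = 1 + 7·8 = 57; e = 52 − 57 = -5
d=9: ŷ = 1 + 7·9 = 64; e = 63 − 64 = -1
SSE = 25 + 4 + 9 + 4 + 1 + 25 + 4 + 25 + 1 = 98
s = √(98/7) = √14 ≈ 3.742

s = 3.742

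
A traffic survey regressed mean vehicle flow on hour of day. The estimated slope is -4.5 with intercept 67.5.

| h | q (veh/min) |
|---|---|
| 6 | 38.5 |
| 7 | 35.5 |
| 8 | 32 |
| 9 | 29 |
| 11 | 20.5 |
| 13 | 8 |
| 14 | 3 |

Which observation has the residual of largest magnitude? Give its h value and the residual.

h=6: q̂ = 67.5 − 4.5·6 = 40.5; r = 38.5 − 40.5 = -2
h=7: q̂ = 67.5 − 4.5·7 = 36; r = 35.5 − 36 = -0.5
h=8: q̂ = 67.5 − 4.5·8 = 31.5; r = 32 − 31.5 = 0.5
h=9: q̂ = 67.5 − 4.5·9 = 27; r = 29 − 27 = 2
h=11: q̂ = 67.5 − 4.5·11 = 18; r = 20.5 − 18 = 2.5
h=13: q̂ = 67.5 − 4.5·13 = 9; r = 8 − 9 = -1
h=14: q̂ = 67.5 − 4.5·14 = 4.5; r = 3 − 4.5 = -1.5
Largest |r| is 2.5 at h = 11, residual 2.5.

h = 11, r = 2.5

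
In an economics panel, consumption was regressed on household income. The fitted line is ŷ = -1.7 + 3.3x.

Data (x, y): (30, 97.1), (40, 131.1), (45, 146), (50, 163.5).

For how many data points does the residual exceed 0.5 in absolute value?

x=30: ŷ = -1.7 + 3.3·30 = 97.3; r = 97.1 − 97.3 = -0.2
x=40: ŷ = -1.7 + 3.3·40 = 130.3; r = 131.1 − 130.3 = 0.8
x=45: ŷ = -1.7 + 3.3·45 = 146.8; r = 146 − 146.8 = -0.8
x=50: ŷ = -1.7 + 3.3·50 = 163.3; r = 163.5 − 163.3 = 0.2
|r| > 0.5: x=40 (|r|=0.8), x=45 (|r|=0.8) → 2

2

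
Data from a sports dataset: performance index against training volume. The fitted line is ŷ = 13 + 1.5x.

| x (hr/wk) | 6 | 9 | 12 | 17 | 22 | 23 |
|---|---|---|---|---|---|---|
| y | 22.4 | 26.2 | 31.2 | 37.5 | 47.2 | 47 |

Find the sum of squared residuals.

x=6: ŷ = 13 + 1.5·6 = 22; e = 22.4 − 22 = 0.4
x=9: ŷ = 13 + 1.5·9 = 26.5; e = 26.2 − 26.5 = -0.3
x=12: ŷ = 13 + 1.5·12 = 31; e = 31.2 − 31 = 0.2
x=17: ŷ = 13 + 1.5·17 = 38.5; e = 37.5 − 38.5 = -1
x=22: ŷ = 13 + 1.5·22 = 46; e = 47.2 − 46 = 1.2
x=23: ŷ = 13 + 1.5·23 = 47.5; e = 47 − 47.5 = -0.5
SSE = 0.16 + 0.09 + 0.04 + 1 + 1.44 + 0.25 = 2.98

SSE = 2.98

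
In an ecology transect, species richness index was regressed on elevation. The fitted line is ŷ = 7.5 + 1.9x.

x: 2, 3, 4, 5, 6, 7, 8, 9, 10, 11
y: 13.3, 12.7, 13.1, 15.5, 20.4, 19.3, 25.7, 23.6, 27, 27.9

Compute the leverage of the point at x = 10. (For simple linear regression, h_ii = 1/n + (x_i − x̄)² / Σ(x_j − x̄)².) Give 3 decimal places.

x̄ = (2 + 3 + 4 + 5 + 6 + 7 + 8 + 9 + 10 + 11)/10 = 6.5
Σ(x − x̄)² = 20.25 + 12.25 + 6.25 + 2.25 + 0.25 + 0.25 + 2.25 + 6.25 + 12.25 + 20.25 = 82.5
h = 1/10 + (3.5)²/82.5 = 0.1 + 0.148485 = 0.248

h = 0.248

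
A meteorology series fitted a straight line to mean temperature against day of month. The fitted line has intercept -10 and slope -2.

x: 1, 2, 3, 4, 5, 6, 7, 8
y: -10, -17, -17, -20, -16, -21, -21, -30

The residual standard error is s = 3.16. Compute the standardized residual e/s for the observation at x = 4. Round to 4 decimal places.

ŷ = -10 − 2·4 = -18
e = -20 − (-18) = -2
e/s = -2 / 3.16 = -0.6329

-0.6329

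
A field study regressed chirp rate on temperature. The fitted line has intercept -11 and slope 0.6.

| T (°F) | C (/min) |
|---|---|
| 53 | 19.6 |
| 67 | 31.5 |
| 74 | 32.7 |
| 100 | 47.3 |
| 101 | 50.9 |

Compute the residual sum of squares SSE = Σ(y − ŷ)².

T=53: Ĉ = -11 + 0.6·53 = 20.8; e = 19.6 − 20.8 = -1.2
T=67: Ĉ = -11 + 0.6·67 = 29.2; e = 31.5 − 29.2 = 2.3
T=74: Ĉ = -11 + 0.6·74 = 33.4; e = 32.7 − 33.4 = -0.7
T=100: Ĉ = -11 + 0.6·100 = 49; e = 47.3 − 49 = -1.7
T=101: Ĉ = -11 + 0.6·101 = 49.6; e = 50.9 − 49.6 = 1.3
SSE = 1.44 + 5.29 + 0.49 + 2.89 + 1.69 = 11.8

SSE = 11.8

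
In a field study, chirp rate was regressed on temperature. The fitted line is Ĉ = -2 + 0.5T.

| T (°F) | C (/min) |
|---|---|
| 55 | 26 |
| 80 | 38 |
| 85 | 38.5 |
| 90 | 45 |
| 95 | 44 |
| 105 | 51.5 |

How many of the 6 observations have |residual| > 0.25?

5

T=55: Ĉ = -2 + 0.5·55 = 25.5; e = 26 − 25.5 = 0.5
T=80: Ĉ = -2 + 0.5·80 = 38; e = 38 − 38 = 0
T=85: Ĉ = -2 + 0.5·85 = 40.5; e = 38.5 − 40.5 = -2
T=90: Ĉ = -2 + 0.5·90 = 43; e = 45 − 43 = 2
T=95: Ĉ = -2 + 0.5·95 = 45.5; e = 44 − 45.5 = -1.5
T=105: Ĉ = -2 + 0.5·105 = 50.5; e = 51.5 − 50.5 = 1
|e| > 0.25: T=55 (|e|=0.5), T=85 (|e|=2), T=90 (|e|=2), T=95 (|e|=1.5), T=105 (|e|=1) → 5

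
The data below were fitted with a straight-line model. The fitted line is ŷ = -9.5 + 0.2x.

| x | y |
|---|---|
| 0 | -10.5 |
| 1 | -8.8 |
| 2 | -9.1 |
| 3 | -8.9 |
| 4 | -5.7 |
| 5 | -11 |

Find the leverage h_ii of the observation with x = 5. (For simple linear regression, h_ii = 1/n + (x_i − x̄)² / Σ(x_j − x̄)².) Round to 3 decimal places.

h = 0.524

x̄ = (0 + 1 + 2 + 3 + 4 + 5)/6 = 2.5
Σ(x − x̄)² = 6.25 + 2.25 + 0.25 + 0.25 + 2.25 + 6.25 = 17.5
h = 1/6 + (2.5)²/17.5 = 0.166667 + 0.357143 = 0.524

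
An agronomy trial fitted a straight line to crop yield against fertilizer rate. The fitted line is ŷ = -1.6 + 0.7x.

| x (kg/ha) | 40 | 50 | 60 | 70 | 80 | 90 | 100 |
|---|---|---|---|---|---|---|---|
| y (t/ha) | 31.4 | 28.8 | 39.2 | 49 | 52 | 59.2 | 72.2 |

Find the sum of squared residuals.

SSE = 75.2

x=40: ŷ = -1.6 + 0.7·40 = 26.4; r = 31.4 − 26.4 = 5
x=50: ŷ = -1.6 + 0.7·50 = 33.4; r = 28.8 − 33.4 = -4.6
x=60: ŷ = -1.6 + 0.7·60 = 40.4; r = 39.2 − 40.4 = -1.2
x=70: ŷ = -1.6 + 0.7·70 = 47.4; r = 49 − 47.4 = 1.6
x=80: ŷ = -1.6 + 0.7·80 = 54.4; r = 52 − 54.4 = -2.4
x=90: ŷ = -1.6 + 0.7·90 = 61.4; r = 59.2 − 61.4 = -2.2
x=100: ŷ = -1.6 + 0.7·100 = 68.4; r = 72.2 − 68.4 = 3.8
SSE = 25 + 21.16 + 1.44 + 2.56 + 5.76 + 4.84 + 14.44 = 75.2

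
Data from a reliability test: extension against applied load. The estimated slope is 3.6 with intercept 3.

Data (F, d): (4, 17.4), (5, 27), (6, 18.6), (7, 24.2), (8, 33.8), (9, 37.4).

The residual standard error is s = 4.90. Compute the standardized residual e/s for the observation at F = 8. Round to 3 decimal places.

d̂ = 3 + 3.6·8 = 31.8
e = 33.8 − 31.8 = 2
e/s = 2 / 4.90 = 0.408

0.408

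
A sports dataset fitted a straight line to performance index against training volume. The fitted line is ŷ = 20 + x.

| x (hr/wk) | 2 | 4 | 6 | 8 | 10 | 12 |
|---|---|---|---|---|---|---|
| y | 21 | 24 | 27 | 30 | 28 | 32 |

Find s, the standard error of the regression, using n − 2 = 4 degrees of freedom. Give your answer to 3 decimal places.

x=2: ŷ = 20 + 2 = 22; e = 21 − 22 = -1
x=4: ŷ = 20 + 4 = 24; e = 24 − 24 = 0
x=6: ŷ = 20 + 6 = 26; e = 27 − 26 = 1
x=8: ŷ = 20 + 8 = 28; e = 30 − 28 = 2
x=10: ŷ = 20 + 10 = 30; e = 28 − 30 = -2
x=12: ŷ = 20 + 12 = 32; e = 32 − 32 = 0
SSE = 1 + 0 + 1 + 4 + 4 + 0 = 10
s = √(10/4) = √2.5 ≈ 1.581

s = 1.581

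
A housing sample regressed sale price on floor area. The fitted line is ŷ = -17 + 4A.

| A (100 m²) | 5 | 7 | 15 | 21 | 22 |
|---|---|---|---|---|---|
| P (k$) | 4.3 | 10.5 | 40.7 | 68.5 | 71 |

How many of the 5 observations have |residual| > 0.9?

3

A=5: ŷ = -17 + 4·5 = 3; e = 4.3 − 3 = 1.3
A=7: ŷ = -17 + 4·7 = 11; e = 10.5 − 11 = -0.5
A=15: ŷ = -17 + 4·15 = 43; e = 40.7 − 43 = -2.3
A=21: ŷ = -17 + 4·21 = 67; e = 68.5 − 67 = 1.5
A=22: ŷ = -17 + 4·22 = 71; e = 71 − 71 = 0
|e| > 0.9: A=5 (|e|=1.3), A=15 (|e|=2.3), A=21 (|e|=1.5) → 3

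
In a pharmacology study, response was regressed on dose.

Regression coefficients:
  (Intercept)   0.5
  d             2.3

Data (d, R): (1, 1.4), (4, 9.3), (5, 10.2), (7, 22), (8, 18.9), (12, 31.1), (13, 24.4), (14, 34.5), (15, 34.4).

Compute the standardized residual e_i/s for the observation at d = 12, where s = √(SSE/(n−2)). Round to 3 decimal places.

0.871

d=1: R̂ = 0.5 + 2.3·1 = 2.8; e = 1.4 − 2.8 = -1.4
d=4: R̂ = 0.5 + 2.3·4 = 9.7; e = 9.3 − 9.7 = -0.4
d=5: R̂ = 0.5 + 2.3·5 = 12; e = 10.2 − 12 = -1.8
d=7: R̂ = 0.5 + 2.3·7 = 16.6; e = 22 − 16.6 = 5.4
d=8: R̂ = 0.5 + 2.3·8 = 18.9; e = 18.9 − 18.9 = 0
d=12: R̂ = 0.5 + 2.3·12 = 28.1; e = 31.1 − 28.1 = 3
d=13: R̂ = 0.5 + 2.3·13 = 30.4; e = 24.4 − 30.4 = -6
d=14: R̂ = 0.5 + 2.3·14 = 32.7; e = 34.5 − 32.7 = 1.8
d=15: R̂ = 0.5 + 2.3·15 = 35; e = 34.4 − 35 = -0.6
SSE = 1.96 + 0.16 + 3.24 + 29.16 + 0 + 9 + 36 + 3.24 + 0.36 = 83.12
s = √(83.12/7) = 3.44591
e/s = 3 / 3.44591 = 0.871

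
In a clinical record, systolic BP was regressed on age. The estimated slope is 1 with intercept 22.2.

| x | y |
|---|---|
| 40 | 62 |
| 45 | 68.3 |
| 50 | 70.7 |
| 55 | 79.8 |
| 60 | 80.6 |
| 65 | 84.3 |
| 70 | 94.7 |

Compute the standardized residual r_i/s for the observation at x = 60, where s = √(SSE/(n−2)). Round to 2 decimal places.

-0.68

x=40: ŷ = 22.2 + 40 = 62.2; r = 62 − 62.2 = -0.2
x=45: ŷ = 22.2 + 45 = 67.2; r = 68.3 − 67.2 = 1.1
x=50: ŷ = 22.2 + 50 = 72.2; r = 70.7 − 72.2 = -1.5
x=55: ŷ = 22.2 + 55 = 77.2; r = 79.8 − 77.2 = 2.6
x=60: ŷ = 22.2 + 60 = 82.2; r = 80.6 − 82.2 = -1.6
x=65: ŷ = 22.2 + 65 = 87.2; r = 84.3 − 87.2 = -2.9
x=70: ŷ = 22.2 + 70 = 92.2; r = 94.7 − 92.2 = 2.5
SSE = 0.04 + 1.21 + 2.25 + 6.76 + 2.56 + 8.41 + 6.25 = 27.48
s = √(27.48/5) = 2.34435
r/s = -1.6 / 2.34435 = -0.68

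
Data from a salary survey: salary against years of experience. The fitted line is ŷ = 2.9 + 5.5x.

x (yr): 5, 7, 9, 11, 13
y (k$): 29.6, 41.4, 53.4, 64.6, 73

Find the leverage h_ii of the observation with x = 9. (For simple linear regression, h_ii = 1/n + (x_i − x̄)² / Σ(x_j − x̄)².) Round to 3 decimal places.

x̄ = (5 + 7 + 9 + 11 + 13)/5 = 9
Σ(x − x̄)² = 16 + 4 + 0 + 4 + 16 = 40
h = 1/5 + (0)²/40 = 0.2 + 0 = 0.200

h = 0.200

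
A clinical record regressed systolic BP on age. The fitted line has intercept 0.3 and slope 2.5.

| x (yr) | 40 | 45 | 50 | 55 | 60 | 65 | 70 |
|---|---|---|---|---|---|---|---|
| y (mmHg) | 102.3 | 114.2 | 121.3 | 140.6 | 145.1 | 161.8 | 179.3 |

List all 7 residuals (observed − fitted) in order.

2, 1.4, -4, 2.8, -5.2, -1, 4

x=40: ŷ = 0.3 + 2.5·40 = 100.3; r = 102.3 − 100.3 = 2
x=45: ŷ = 0.3 + 2.5·45 = 112.8; r = 114.2 − 112.8 = 1.4
x=50: ŷ = 0.3 + 2.5·50 = 125.3; r = 121.3 − 125.3 = -4
x=55: ŷ = 0.3 + 2.5·55 = 137.8; r = 140.6 − 137.8 = 2.8
x=60: ŷ = 0.3 + 2.5·60 = 150.3; r = 145.1 − 150.3 = -5.2
x=65: ŷ = 0.3 + 2.5·65 = 162.8; r = 161.8 − 162.8 = -1
x=70: ŷ = 0.3 + 2.5·70 = 175.3; r = 179.3 − 175.3 = 4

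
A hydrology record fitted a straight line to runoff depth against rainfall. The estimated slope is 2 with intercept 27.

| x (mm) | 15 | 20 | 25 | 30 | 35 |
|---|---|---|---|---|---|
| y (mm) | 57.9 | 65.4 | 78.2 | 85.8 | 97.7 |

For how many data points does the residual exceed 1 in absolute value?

x=15: ŷ = 27 + 2·15 = 57; r = 57.9 − 57 = 0.9
x=20: ŷ = 27 + 2·20 = 67; r = 65.4 − 67 = -1.6
x=25: ŷ = 27 + 2·25 = 77; r = 78.2 − 77 = 1.2
x=30: ŷ = 27 + 2·30 = 87; r = 85.8 − 87 = -1.2
x=35: ŷ = 27 + 2·35 = 97; r = 97.7 − 97 = 0.7
|r| > 1: x=20 (|r|=1.6), x=25 (|r|=1.2), x=30 (|r|=1.2) → 3

3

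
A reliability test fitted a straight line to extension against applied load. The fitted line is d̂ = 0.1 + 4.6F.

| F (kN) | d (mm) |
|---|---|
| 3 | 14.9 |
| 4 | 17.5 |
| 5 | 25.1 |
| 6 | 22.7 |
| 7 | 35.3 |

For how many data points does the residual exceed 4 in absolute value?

F=3: d̂ = 0.1 + 4.6·3 = 13.9; e = 14.9 − 13.9 = 1
F=4: d̂ = 0.1 + 4.6·4 = 18.5; e = 17.5 − 18.5 = -1
F=5: d̂ = 0.1 + 4.6·5 = 23.1; e = 25.1 − 23.1 = 2
F=6: d̂ = 0.1 + 4.6·6 = 27.7; e = 22.7 − 27.7 = -5
F=7: d̂ = 0.1 + 4.6·7 = 32.3; e = 35.3 − 32.3 = 3
|e| > 4: F=6 (|e|=5) → 1

1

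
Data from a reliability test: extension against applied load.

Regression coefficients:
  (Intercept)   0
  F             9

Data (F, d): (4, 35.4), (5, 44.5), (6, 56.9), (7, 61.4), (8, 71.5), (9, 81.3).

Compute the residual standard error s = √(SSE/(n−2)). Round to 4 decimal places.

s = 1.7263

F=4: d̂ = 9·4 = 36; r = 35.4 − 36 = -0.6
F=5: d̂ = 9·5 = 45; r = 44.5 − 45 = -0.5
F=6: d̂ = 9·6 = 54; r = 56.9 − 54 = 2.9
F=7: d̂ = 9·7 = 63; r = 61.4 − 63 = -1.6
F=8: d̂ = 9·8 = 72; r = 71.5 − 72 = -0.5
F=9: d̂ = 9·9 = 81; r = 81.3 − 81 = 0.3
SSE = 0.36 + 0.25 + 8.41 + 2.56 + 0.25 + 0.09 = 11.92
s = √(11.92/4) = √2.98 ≈ 1.7263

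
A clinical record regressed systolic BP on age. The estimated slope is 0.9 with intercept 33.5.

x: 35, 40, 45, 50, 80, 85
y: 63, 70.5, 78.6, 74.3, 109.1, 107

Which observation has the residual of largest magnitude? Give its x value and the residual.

x = 45, r = 4.6

x=35: ŷ = 33.5 + 0.9·35 = 65; r = 63 − 65 = -2
x=40: ŷ = 33.5 + 0.9·40 = 69.5; r = 70.5 − 69.5 = 1
x=45: ŷ = 33.5 + 0.9·45 = 74; r = 78.6 − 74 = 4.6
x=50: ŷ = 33.5 + 0.9·50 = 78.5; r = 74.3 − 78.5 = -4.2
x=80: ŷ = 33.5 + 0.9·80 = 105.5; r = 109.1 − 105.5 = 3.6
x=85: ŷ = 33.5 + 0.9·85 = 110; r = 107 − 110 = -3
Largest |r| is 4.6 at x = 45, residual 4.6.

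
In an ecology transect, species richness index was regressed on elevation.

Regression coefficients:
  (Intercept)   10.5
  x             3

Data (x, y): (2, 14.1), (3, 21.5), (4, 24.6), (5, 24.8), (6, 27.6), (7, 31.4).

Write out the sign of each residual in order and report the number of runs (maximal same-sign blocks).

x=2: ŷ = 10.5 + 3·2 = 16.5; r = 14.1 − 16.5 = -2.4
x=3: ŷ = 10.5 + 3·3 = 19.5; r = 21.5 − 19.5 = 2
x=4: ŷ = 10.5 + 3·4 = 22.5; r = 24.6 − 22.5 = 2.1
x=5: ŷ = 10.5 + 3·5 = 25.5; r = 24.8 − 25.5 = -0.7
x=6: ŷ = 10.5 + 3·6 = 28.5; r = 27.6 − 28.5 = -0.9
x=7: ŷ = 10.5 + 3·7 = 31.5; r = 31.4 − 31.5 = -0.1
Signs: − + + − − −
Runs: −×1, +×2, −×3 → 3

3 runs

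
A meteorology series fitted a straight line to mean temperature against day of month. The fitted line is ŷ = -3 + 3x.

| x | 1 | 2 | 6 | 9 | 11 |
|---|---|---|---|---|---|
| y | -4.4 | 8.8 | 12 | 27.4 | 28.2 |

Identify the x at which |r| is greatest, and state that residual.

x = 2, r = 5.8

x=1: ŷ = -3 + 3·1 = 0; r = -4.4 − 0 = -4.4
x=2: ŷ = -3 + 3·2 = 3; r = 8.8 − 3 = 5.8
x=6: ŷ = -3 + 3·6 = 15; r = 12 − 15 = -3
x=9: ŷ = -3 + 3·9 = 24; r = 27.4 − 24 = 3.4
x=11: ŷ = -3 + 3·11 = 30; r = 28.2 − 30 = -1.8
Largest |r| is 5.8 at x = 2, residual 5.8.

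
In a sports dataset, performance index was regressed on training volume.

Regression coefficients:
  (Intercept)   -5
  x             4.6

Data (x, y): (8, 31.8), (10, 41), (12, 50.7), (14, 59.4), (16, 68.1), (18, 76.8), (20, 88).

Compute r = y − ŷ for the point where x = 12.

ŷ = -5 + 4.6·12 = 50.2
r = 50.7 − 50.2 = 0.5

r = 0.5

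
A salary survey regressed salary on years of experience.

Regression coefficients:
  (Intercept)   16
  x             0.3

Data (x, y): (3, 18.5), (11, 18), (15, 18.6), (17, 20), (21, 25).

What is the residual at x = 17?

ŷ = 16 + 0.3·17 = 21.1
e = 20 − 21.1 = -1.1

e = -1.1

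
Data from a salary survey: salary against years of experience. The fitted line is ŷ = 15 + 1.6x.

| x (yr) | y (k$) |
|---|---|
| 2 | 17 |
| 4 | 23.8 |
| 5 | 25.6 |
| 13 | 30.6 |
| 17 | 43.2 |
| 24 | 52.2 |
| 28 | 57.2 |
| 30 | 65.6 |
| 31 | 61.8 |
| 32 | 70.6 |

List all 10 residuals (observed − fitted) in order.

-1.2, 2.4, 2.6, -5.2, 1, -1.2, -2.6, 2.6, -2.8, 4.4

x=2: ŷ = 15 + 1.6·2 = 18.2; e = 17 − 18.2 = -1.2
x=4: ŷ = 15 + 1.6·4 = 21.4; e = 23.8 − 21.4 = 2.4
x=5: ŷ = 15 + 1.6·5 = 23; e = 25.6 − 23 = 2.6
x=13: ŷ = 15 + 1.6·13 = 35.8; e = 30.6 − 35.8 = -5.2
x=17: ŷ = 15 + 1.6·17 = 42.2; e = 43.2 − 42.2 = 1
x=24: ŷ = 15 + 1.6·24 = 53.4; e = 52.2 − 53.4 = -1.2
x=28: ŷ = 15 + 1.6·28 = 59.8; e = 57.2 − 59.8 = -2.6
x=30: ŷ = 15 + 1.6·30 = 63; e = 65.6 − 63 = 2.6
x=31: ŷ = 15 + 1.6·31 = 64.6; e = 61.8 − 64.6 = -2.8
x=32: ŷ = 15 + 1.6·32 = 66.2; e = 70.6 − 66.2 = 4.4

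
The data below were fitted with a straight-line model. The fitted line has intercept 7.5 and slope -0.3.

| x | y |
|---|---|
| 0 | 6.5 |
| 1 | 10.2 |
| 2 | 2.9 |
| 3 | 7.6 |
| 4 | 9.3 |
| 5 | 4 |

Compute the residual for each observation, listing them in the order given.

x=0: ŷ = 7.5 − 0.3·0 = 7.5; e = 6.5 − 7.5 = -1
x=1: ŷ = 7.5 − 0.3·1 = 7.2; e = 10.2 − 7.2 = 3
x=2: ŷ = 7.5 − 0.3·2 = 6.9; e = 2.9 − 6.9 = -4
x=3: ŷ = 7.5 − 0.3·3 = 6.6; e = 7.6 − 6.6 = 1
x=4: ŷ = 7.5 − 0.3·4 = 6.3; e = 9.3 − 6.3 = 3
x=5: ŷ = 7.5 − 0.3·5 = 6; e = 4 − 6 = -2

-1, 3, -4, 1, 3, -2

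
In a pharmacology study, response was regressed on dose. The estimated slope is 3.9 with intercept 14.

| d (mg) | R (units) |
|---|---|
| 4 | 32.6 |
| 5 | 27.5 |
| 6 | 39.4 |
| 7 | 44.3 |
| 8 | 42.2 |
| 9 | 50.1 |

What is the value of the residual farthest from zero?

e = -6

d=4: R̂ = 14 + 3.9·4 = 29.6; e = 32.6 − 29.6 = 3
d=5: R̂ = 14 + 3.9·5 = 33.5; e = 27.5 − 33.5 = -6
d=6: R̂ = 14 + 3.9·6 = 37.4; e = 39.4 − 37.4 = 2
d=7: R̂ = 14 + 3.9·7 = 41.3; e = 44.3 − 41.3 = 3
d=8: R̂ = 14 + 3.9·8 = 45.2; e = 42.2 − 45.2 = -3
d=9: R̂ = 14 + 3.9·9 = 49.1; e = 50.1 − 49.1 = 1
Largest |e| is 6 at d = 5, residual -6.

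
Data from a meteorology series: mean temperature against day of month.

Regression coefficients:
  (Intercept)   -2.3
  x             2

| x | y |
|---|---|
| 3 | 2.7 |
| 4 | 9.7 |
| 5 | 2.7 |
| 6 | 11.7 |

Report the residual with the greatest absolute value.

x=3: ŷ = -2.3 + 2·3 = 3.7; r = 2.7 − 3.7 = -1
x=4: ŷ = -2.3 + 2·4 = 5.7; r = 9.7 − 5.7 = 4
x=5: ŷ = -2.3 + 2·5 = 7.7; r = 2.7 − 7.7 = -5
x=6: ŷ = -2.3 + 2·6 = 9.7; r = 11.7 − 9.7 = 2
Largest |r| is 5 at x = 5, residual -5.

r = -5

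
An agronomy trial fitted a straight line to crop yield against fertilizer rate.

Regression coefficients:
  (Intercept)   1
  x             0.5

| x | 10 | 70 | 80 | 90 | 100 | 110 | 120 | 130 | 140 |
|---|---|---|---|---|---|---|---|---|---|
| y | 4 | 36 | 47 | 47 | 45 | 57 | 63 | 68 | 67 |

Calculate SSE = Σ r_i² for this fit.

SSE = 102

x=10: ŷ = 1 + 0.5·10 = 6; r = 4 − 6 = -2
x=70: ŷ = 1 + 0.5·70 = 36; r = 36 − 36 = 0
x=80: ŷ = 1 + 0.5·80 = 41; r = 47 − 41 = 6
x=90: ŷ = 1 + 0.5·90 = 46; r = 47 − 46 = 1
x=100: ŷ = 1 + 0.5·100 = 51; r = 45 − 51 = -6
x=110: ŷ = 1 + 0.5·110 = 56; r = 57 − 56 = 1
x=120: ŷ = 1 + 0.5·120 = 61; r = 63 − 61 = 2
x=130: ŷ = 1 + 0.5·130 = 66; r = 68 − 66 = 2
x=140: ŷ = 1 + 0.5·140 = 71; r = 67 − 71 = -4
SSE = 4 + 0 + 36 + 1 + 36 + 1 + 4 + 4 + 16 = 102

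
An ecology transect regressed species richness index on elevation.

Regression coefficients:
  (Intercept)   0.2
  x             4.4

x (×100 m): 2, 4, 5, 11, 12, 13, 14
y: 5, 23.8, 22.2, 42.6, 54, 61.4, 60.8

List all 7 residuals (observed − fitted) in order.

x=2: ŷ = 0.2 + 4.4·2 = 9; e = 5 − 9 = -4
x=4: ŷ = 0.2 + 4.4·4 = 17.8; e = 23.8 − 17.8 = 6
x=5: ŷ = 0.2 + 4.4·5 = 22.2; e = 22.2 − 22.2 = 0
x=11: ŷ = 0.2 + 4.4·11 = 48.6; e = 42.6 − 48.6 = -6
x=12: ŷ = 0.2 + 4.4·12 = 53; e = 54 − 53 = 1
x=13: ŷ = 0.2 + 4.4·13 = 57.4; e = 61.4 − 57.4 = 4
x=14: ŷ = 0.2 + 4.4·14 = 61.8; e = 60.8 − 61.8 = -1

-4, 6, 0, -6, 1, 4, -1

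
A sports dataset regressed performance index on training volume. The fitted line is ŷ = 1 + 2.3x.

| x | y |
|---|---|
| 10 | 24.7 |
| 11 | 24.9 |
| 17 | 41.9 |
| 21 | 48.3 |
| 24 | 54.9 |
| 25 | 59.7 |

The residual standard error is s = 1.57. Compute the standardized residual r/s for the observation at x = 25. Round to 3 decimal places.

ŷ = 1 + 2.3·25 = 58.5
r = 59.7 − 58.5 = 1.2
r/s = 1.2 / 1.57 = 0.764

0.764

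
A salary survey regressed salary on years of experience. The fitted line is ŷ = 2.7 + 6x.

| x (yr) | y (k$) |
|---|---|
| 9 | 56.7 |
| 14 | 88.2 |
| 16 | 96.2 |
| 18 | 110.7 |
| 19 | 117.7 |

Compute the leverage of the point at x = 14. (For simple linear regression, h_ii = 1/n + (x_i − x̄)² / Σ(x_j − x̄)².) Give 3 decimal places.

x̄ = (9 + 14 + 16 + 18 + 19)/5 = 15.2
Σ(x − x̄)² = 38.44 + 1.44 + 0.64 + 7.84 + 14.44 = 62.8
h = 1/5 + (-1.2)²/62.8 = 0.2 + 0.0229299 = 0.223

h = 0.223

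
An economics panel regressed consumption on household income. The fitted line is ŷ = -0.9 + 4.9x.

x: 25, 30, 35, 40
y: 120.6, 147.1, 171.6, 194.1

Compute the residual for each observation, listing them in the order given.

-1, 1, 1, -1

x=25: ŷ = -0.9 + 4.9·25 = 121.6; r = 120.6 − 121.6 = -1
x=30: ŷ = -0.9 + 4.9·30 = 146.1; r = 147.1 − 146.1 = 1
x=35: ŷ = -0.9 + 4.9·35 = 170.6; r = 171.6 − 170.6 = 1
x=40: ŷ = -0.9 + 4.9·40 = 195.1; r = 194.1 − 195.1 = -1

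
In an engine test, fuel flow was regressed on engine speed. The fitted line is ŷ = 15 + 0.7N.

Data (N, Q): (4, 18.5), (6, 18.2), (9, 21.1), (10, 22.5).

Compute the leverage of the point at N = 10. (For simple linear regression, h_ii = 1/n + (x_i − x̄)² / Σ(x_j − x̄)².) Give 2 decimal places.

h = 0.58

N̄ = (4 + 6 + 9 + 10)/4 = 7.25
Σ(N − N̄)² = 10.5625 + 1.5625 + 3.0625 + 7.5625 = 22.75
h = 1/4 + (2.75)²/22.75 = 0.25 + 0.332418 = 0.58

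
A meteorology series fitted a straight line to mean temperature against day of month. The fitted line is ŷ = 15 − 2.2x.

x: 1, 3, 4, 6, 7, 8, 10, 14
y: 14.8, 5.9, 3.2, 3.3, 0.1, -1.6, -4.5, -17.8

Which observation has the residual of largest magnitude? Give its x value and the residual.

x = 4, r = -3

x=1: ŷ = 15 − 2.2·1 = 12.8; r = 14.8 − 12.8 = 2
x=3: ŷ = 15 − 2.2·3 = 8.4; r = 5.9 − 8.4 = -2.5
x=4: ŷ = 15 − 2.2·4 = 6.2; r = 3.2 − 6.2 = -3
x=6: ŷ = 15 − 2.2·6 = 1.8; r = 3.3 − 1.8 = 1.5
x=7: ŷ = 15 − 2.2·7 = -0.4; r = 0.1 − (-0.4) = 0.5
x=8: ŷ = 15 − 2.2·8 = -2.6; r = -1.6 − (-2.6) = 1
x=10: ŷ = 15 − 2.2·10 = -7; r = -4.5 − (-7) = 2.5
x=14: ŷ = 15 − 2.2·14 = -15.8; r = -17.8 − (-15.8) = -2
Largest |r| is 3 at x = 4, residual -3.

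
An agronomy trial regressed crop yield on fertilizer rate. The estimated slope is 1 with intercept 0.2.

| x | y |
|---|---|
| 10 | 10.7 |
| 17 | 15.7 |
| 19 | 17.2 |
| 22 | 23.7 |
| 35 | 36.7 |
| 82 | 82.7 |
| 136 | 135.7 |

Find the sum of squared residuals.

x=10: ŷ = 0.2 + 10 = 10.2; e = 10.7 − 10.2 = 0.5
x=17: ŷ = 0.2 + 17 = 17.2; e = 15.7 − 17.2 = -1.5
x=19: ŷ = 0.2 + 19 = 19.2; e = 17.2 − 19.2 = -2
x=22: ŷ = 0.2 + 22 = 22.2; e = 23.7 − 22.2 = 1.5
x=35: ŷ = 0.2 + 35 = 35.2; e = 36.7 − 35.2 = 1.5
x=82: ŷ = 0.2 + 82 = 82.2; e = 82.7 − 82.2 = 0.5
x=136: ŷ = 0.2 + 136 = 136.2; e = 135.7 − 136.2 = -0.5
SSE = 0.25 + 2.25 + 4 + 2.25 + 2.25 + 0.25 + 0.25 = 11.5

SSE = 11.5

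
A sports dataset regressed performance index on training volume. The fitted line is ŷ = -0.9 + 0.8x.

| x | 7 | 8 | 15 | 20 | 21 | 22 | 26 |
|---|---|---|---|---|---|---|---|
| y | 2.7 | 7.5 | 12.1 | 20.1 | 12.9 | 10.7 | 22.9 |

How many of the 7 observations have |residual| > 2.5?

x=7: ŷ = -0.9 + 0.8·7 = 4.7; e = 2.7 − 4.7 = -2
x=8: ŷ = -0.9 + 0.8·8 = 5.5; e = 7.5 − 5.5 = 2
x=15: ŷ = -0.9 + 0.8·15 = 11.1; e = 12.1 − 11.1 = 1
x=20: ŷ = -0.9 + 0.8·20 = 15.1; e = 20.1 − 15.1 = 5
x=21: ŷ = -0.9 + 0.8·21 = 15.9; e = 12.9 − 15.9 = -3
x=22: ŷ = -0.9 + 0.8·22 = 16.7; e = 10.7 − 16.7 = -6
x=26: ŷ = -0.9 + 0.8·26 = 19.9; e = 22.9 − 19.9 = 3
|e| > 2.5: x=20 (|e|=5), x=21 (|e|=3), x=22 (|e|=6), x=26 (|e|=3) → 4

4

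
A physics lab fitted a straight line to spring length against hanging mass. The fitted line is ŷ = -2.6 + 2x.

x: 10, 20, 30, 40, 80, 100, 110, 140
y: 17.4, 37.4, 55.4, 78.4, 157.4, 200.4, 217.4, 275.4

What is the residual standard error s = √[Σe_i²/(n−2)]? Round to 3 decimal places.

x=10: ŷ = -2.6 + 2·10 = 17.4; e = 17.4 − 17.4 = 0
x=20: ŷ = -2.6 + 2·20 = 37.4; e = 37.4 − 37.4 = 0
x=30: ŷ = -2.6 + 2·30 = 57.4; e = 55.4 − 57.4 = -2
x=40: ŷ = -2.6 + 2·40 = 77.4; e = 78.4 − 77.4 = 1
x=80: ŷ = -2.6 + 2·80 = 157.4; e = 157.4 − 157.4 = 0
x=100: ŷ = -2.6 + 2·100 = 197.4; e = 200.4 − 197.4 = 3
x=110: ŷ = -2.6 + 2·110 = 217.4; e = 217.4 − 217.4 = 0
x=140: ŷ = -2.6 + 2·140 = 277.4; e = 275.4 − 277.4 = -2
SSE = 0 + 0 + 4 + 1 + 0 + 9 + 0 + 4 = 18
s = √(18/6) = √3 ≈ 1.732

s = 1.732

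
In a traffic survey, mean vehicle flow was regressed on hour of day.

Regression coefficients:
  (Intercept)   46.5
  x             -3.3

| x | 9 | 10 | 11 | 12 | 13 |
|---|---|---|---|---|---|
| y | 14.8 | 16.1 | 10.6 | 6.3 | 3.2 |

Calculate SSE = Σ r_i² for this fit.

SSE = 11.44

x=9: ŷ = 46.5 − 3.3·9 = 16.8; r = 14.8 − 16.8 = -2
x=10: ŷ = 46.5 − 3.3·10 = 13.5; r = 16.1 − 13.5 = 2.6
x=11: ŷ = 46.5 − 3.3·11 = 10.2; r = 10.6 − 10.2 = 0.4
x=12: ŷ = 46.5 − 3.3·12 = 6.9; r = 6.3 − 6.9 = -0.6
x=13: ŷ = 46.5 − 3.3·13 = 3.6; r = 3.2 − 3.6 = -0.4
SSE = 4 + 6.76 + 0.16 + 0.36 + 0.16 = 11.44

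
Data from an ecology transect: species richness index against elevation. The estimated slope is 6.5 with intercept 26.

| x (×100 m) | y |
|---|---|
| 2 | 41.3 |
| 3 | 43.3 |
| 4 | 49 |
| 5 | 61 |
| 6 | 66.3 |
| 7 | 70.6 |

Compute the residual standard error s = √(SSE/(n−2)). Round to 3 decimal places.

s = 2.640

x=2: ŷ = 26 + 6.5·2 = 39; r = 41.3 − 39 = 2.3
x=3: ŷ = 26 + 6.5·3 = 45.5; r = 43.3 − 45.5 = -2.2
x=4: ŷ = 26 + 6.5·4 = 52; r = 49 − 52 = -3
x=5: ŷ = 26 + 6.5·5 = 58.5; r = 61 − 58.5 = 2.5
x=6: ŷ = 26 + 6.5·6 = 65; r = 66.3 − 65 = 1.3
x=7: ŷ = 26 + 6.5·7 = 71.5; r = 70.6 − 71.5 = -0.9
SSE = 5.29 + 4.84 + 9 + 6.25 + 1.69 + 0.81 = 27.88
s = √(27.88/4) = √6.97 ≈ 2.640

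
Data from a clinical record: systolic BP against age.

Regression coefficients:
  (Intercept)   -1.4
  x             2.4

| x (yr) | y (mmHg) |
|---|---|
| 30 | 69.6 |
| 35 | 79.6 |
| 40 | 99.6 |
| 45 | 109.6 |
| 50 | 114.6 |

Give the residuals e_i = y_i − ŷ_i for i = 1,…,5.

x=30: ŷ = -1.4 + 2.4·30 = 70.6; e = 69.6 − 70.6 = -1
x=35: ŷ = -1.4 + 2.4·35 = 82.6; e = 79.6 − 82.6 = -3
x=40: ŷ = -1.4 + 2.4·40 = 94.6; e = 99.6 − 94.6 = 5
x=45: ŷ = -1.4 + 2.4·45 = 106.6; e = 109.6 − 106.6 = 3
x=50: ŷ = -1.4 + 2.4·50 = 118.6; e = 114.6 − 118.6 = -4

-1, -3, 5, 3, -4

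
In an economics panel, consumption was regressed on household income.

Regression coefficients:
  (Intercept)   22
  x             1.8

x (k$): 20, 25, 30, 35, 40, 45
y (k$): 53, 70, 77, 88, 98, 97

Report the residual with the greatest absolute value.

x=20: ŷ = 22 + 1.8·20 = 58; e = 53 − 58 = -5
x=25: ŷ = 22 + 1.8·25 = 67; e = 70 − 67 = 3
x=30: ŷ = 22 + 1.8·30 = 76; e = 77 − 76 = 1
x=35: ŷ = 22 + 1.8·35 = 85; e = 88 − 85 = 3
x=40: ŷ = 22 + 1.8·40 = 94; e = 98 − 94 = 4
x=45: ŷ = 22 + 1.8·45 = 103; e = 97 − 103 = -6
Largest |e| is 6 at x = 45, residual -6.

e = -6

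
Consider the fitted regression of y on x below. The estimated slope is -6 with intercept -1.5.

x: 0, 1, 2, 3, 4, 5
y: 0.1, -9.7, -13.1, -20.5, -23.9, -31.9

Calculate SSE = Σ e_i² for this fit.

x=0: ŷ = -1.5 − 6·0 = -1.5; e = 0.1 − (-1.5) = 1.6
x=1: ŷ = -1.5 − 6·1 = -7.5; e = -9.7 − (-7.5) = -2.2
x=2: ŷ = -1.5 − 6·2 = -13.5; e = -13.1 − (-13.5) = 0.4
x=3: ŷ = -1.5 − 6·3 = -19.5; e = -20.5 − (-19.5) = -1
x=4: ŷ = -1.5 − 6·4 = -25.5; e = -23.9 − (-25.5) = 1.6
x=5: ŷ = -1.5 − 6·5 = -31.5; e = -31.9 − (-31.5) = -0.4
SSE = 2.56 + 4.84 + 0.16 + 1 + 2.56 + 0.16 = 11.28

SSE = 11.28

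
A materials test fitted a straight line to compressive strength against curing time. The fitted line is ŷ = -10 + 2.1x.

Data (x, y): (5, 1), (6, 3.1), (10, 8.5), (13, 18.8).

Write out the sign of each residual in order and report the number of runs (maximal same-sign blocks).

3 runs

x=5: ŷ = -10 + 2.1·5 = 0.5; r = 1 − 0.5 = 0.5
x=6: ŷ = -10 + 2.1·6 = 2.6; r = 3.1 − 2.6 = 0.5
x=10: ŷ = -10 + 2.1·10 = 11; r = 8.5 − 11 = -2.5
x=13: ŷ = -10 + 2.1·13 = 17.3; r = 18.8 − 17.3 = 1.5
Signs: + + − +
Runs: +×2, −×1, +×1 → 3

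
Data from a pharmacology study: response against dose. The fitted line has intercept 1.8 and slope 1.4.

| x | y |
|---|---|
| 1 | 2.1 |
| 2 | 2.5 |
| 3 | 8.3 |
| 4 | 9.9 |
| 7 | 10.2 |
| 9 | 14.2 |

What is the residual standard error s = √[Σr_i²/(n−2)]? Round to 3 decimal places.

x=1: ŷ = 1.8 + 1.4·1 = 3.2; r = 2.1 − 3.2 = -1.1
x=2: ŷ = 1.8 + 1.4·2 = 4.6; r = 2.5 − 4.6 = -2.1
x=3: ŷ = 1.8 + 1.4·3 = 6; r = 8.3 − 6 = 2.3
x=4: ŷ = 1.8 + 1.4·4 = 7.4; r = 9.9 − 7.4 = 2.5
x=7: ŷ = 1.8 + 1.4·7 = 11.6; r = 10.2 − 11.6 = -1.4
x=9: ŷ = 1.8 + 1.4·9 = 14.4; r = 14.2 − 14.4 = -0.2
SSE = 1.21 + 4.41 + 5.29 + 6.25 + 1.96 + 0.04 = 19.16
s = √(19.16/4) = √4.79 ≈ 2.189

s = 2.189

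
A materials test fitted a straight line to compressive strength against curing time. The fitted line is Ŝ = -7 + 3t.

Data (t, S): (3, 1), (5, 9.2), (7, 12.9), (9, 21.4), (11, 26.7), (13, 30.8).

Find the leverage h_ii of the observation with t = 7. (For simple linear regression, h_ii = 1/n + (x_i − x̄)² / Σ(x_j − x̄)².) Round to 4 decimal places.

h = 0.1810

t̄ = (3 + 5 + 7 + 9 + 11 + 13)/6 = 8
Σ(t − t̄)² = 25 + 9 + 1 + 1 + 9 + 25 = 70
h = 1/6 + (-1)²/70 = 0.166667 + 0.0142857 = 0.1810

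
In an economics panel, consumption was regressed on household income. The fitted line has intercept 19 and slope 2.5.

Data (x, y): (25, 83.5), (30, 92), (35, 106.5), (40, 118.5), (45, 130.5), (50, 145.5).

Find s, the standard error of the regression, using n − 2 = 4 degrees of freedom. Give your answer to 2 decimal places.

s = 1.70

x=25: ŷ = 19 + 2.5·25 = 81.5; r = 83.5 − 81.5 = 2
x=30: ŷ = 19 + 2.5·30 = 94; r = 92 − 94 = -2
x=35: ŷ = 19 + 2.5·35 = 106.5; r = 106.5 − 106.5 = 0
x=40: ŷ = 19 + 2.5·40 = 119; r = 118.5 − 119 = -0.5
x=45: ŷ = 19 + 2.5·45 = 131.5; r = 130.5 − 131.5 = -1
x=50: ŷ = 19 + 2.5·50 = 144; r = 145.5 − 144 = 1.5
SSE = 4 + 4 + 0 + 0.25 + 1 + 2.25 = 11.5
s = √(11.5/4) = √2.875 ≈ 1.70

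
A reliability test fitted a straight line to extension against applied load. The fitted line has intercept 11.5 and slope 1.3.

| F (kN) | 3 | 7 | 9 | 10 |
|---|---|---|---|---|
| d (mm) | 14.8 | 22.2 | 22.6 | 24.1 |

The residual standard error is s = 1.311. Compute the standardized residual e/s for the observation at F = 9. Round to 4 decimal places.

ŷ = 11.5 + 1.3·9 = 23.2
e = 22.6 − 23.2 = -0.6
e/s = -0.6 / 1.311 = -0.4577

-0.4577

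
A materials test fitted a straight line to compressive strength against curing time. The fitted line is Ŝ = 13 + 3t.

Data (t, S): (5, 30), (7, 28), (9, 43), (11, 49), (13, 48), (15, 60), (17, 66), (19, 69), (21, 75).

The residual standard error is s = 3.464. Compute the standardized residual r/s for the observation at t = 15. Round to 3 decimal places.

0.577

Ŝ = 13 + 3·15 = 58
r = 60 − 58 = 2
r/s = 2 / 3.464 = 0.577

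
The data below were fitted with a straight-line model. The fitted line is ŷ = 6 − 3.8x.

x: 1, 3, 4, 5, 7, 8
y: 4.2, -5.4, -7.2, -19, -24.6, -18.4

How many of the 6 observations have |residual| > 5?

2

x=1: ŷ = 6 − 3.8·1 = 2.2; r = 4.2 − 2.2 = 2
x=3: ŷ = 6 − 3.8·3 = -5.4; r = -5.4 − (-5.4) = 0
x=4: ŷ = 6 − 3.8·4 = -9.2; r = -7.2 − (-9.2) = 2
x=5: ŷ = 6 − 3.8·5 = -13; r = -19 − (-13) = -6
x=7: ŷ = 6 − 3.8·7 = -20.6; r = -24.6 − (-20.6) = -4
x=8: ŷ = 6 − 3.8·8 = -24.4; r = -18.4 − (-24.4) = 6
|r| > 5: x=5 (|r|=6), x=8 (|r|=6) → 2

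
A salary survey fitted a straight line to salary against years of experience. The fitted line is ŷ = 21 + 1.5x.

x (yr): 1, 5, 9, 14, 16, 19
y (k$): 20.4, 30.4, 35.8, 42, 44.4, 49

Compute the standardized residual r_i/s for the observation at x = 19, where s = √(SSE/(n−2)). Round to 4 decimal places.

-0.3113

x=1: ŷ = 21 + 1.5·1 = 22.5; r = 20.4 − 22.5 = -2.1
x=5: ŷ = 21 + 1.5·5 = 28.5; r = 30.4 − 28.5 = 1.9
x=9: ŷ = 21 + 1.5·9 = 34.5; r = 35.8 − 34.5 = 1.3
x=14: ŷ = 21 + 1.5·14 = 42; r = 42 − 42 = 0
x=16: ŷ = 21 + 1.5·16 = 45; r = 44.4 − 45 = -0.6
x=19: ŷ = 21 + 1.5·19 = 49.5; r = 49 − 49.5 = -0.5
SSE = 4.41 + 3.61 + 1.69 + 0 + 0.36 + 0.25 = 10.32
s = √(10.32/4) = 1.60624
r/s = -0.5 / 1.60624 = -0.3113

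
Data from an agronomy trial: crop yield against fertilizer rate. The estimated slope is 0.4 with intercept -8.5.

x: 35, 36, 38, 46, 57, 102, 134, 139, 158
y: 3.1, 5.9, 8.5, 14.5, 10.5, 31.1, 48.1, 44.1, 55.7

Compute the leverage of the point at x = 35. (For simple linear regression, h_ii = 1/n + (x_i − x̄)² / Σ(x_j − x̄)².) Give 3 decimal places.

h = 0.224

x̄ = (35 + 36 + 38 + 46 + 57 + 102 + 134 + 139 + 158)/9 = 82.7778
Σ(x − x̄)² = 2282.72 + 2188.16 + 2005.05 + 1352.6 + 664.494 + 369.494 + 2623.72 + 3160.94 + 5658.38 = 20305.6
h = 1/9 + (-47.7778)²/20305.6 = 0.111111 + 0.112418 = 0.224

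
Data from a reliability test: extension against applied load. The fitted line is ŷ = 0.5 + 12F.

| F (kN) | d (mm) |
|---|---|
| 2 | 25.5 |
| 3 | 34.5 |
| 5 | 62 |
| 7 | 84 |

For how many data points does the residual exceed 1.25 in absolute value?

2

F=2: ŷ = 0.5 + 12·2 = 24.5; e = 25.5 − 24.5 = 1
F=3: ŷ = 0.5 + 12·3 = 36.5; e = 34.5 − 36.5 = -2
F=5: ŷ = 0.5 + 12·5 = 60.5; e = 62 − 60.5 = 1.5
F=7: ŷ = 0.5 + 12·7 = 84.5; e = 84 − 84.5 = -0.5
|e| > 1.25: F=3 (|e|=2), F=5 (|e|=1.5) → 2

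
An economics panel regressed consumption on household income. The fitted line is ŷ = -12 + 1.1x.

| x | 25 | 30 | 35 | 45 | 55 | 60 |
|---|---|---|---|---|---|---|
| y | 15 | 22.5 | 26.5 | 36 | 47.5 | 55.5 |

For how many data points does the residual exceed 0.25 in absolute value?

x=25: ŷ = -12 + 1.1·25 = 15.5; r = 15 − 15.5 = -0.5
x=30: ŷ = -12 + 1.1·30 = 21; r = 22.5 − 21 = 1.5
x=35: ŷ = -12 + 1.1·35 = 26.5; r = 26.5 − 26.5 = 0
x=45: ŷ = -12 + 1.1·45 = 37.5; r = 36 − 37.5 = -1.5
x=55: ŷ = -12 + 1.1·55 = 48.5; r = 47.5 − 48.5 = -1
x=60: ŷ = -12 + 1.1·60 = 54; r = 55.5 − 54 = 1.5
|r| > 0.25: x=25 (|r|=0.5), x=30 (|r|=1.5), x=45 (|r|=1.5), x=55 (|r|=1), x=60 (|r|=1.5) → 5

5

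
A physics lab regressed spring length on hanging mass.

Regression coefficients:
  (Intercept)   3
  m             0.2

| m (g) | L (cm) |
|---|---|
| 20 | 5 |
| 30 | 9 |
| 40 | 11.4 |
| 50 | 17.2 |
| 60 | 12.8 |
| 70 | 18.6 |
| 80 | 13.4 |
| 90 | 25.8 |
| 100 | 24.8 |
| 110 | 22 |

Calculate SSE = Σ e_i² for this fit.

m=20: L̂ = 3 + 0.2·20 = 7; e = 5 − 7 = -2
m=30: L̂ = 3 + 0.2·30 = 9; e = 9 − 9 = 0
m=40: L̂ = 3 + 0.2·40 = 11; e = 11.4 − 11 = 0.4
m=50: L̂ = 3 + 0.2·50 = 13; e = 17.2 − 13 = 4.2
m=60: L̂ = 3 + 0.2·60 = 15; e = 12.8 − 15 = -2.2
m=70: L̂ = 3 + 0.2·70 = 17; e = 18.6 − 17 = 1.6
m=80: L̂ = 3 + 0.2·80 = 19; e = 13.4 − 19 = -5.6
m=90: L̂ = 3 + 0.2·90 = 21; e = 25.8 − 21 = 4.8
m=100: L̂ = 3 + 0.2·100 = 23; e = 24.8 − 23 = 1.8
m=110: L̂ = 3 + 0.2·110 = 25; e = 22 − 25 = -3
SSE = 4 + 0 + 0.16 + 17.64 + 4.84 + 2.56 + 31.36 + 23.04 + 3.24 + 9 = 95.84

SSE = 95.84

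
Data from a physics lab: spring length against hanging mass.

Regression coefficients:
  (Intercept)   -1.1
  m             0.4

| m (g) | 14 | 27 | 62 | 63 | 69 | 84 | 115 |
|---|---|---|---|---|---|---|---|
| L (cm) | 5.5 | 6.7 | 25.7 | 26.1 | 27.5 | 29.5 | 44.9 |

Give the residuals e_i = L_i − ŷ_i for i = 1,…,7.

m=14: ŷ = -1.1 + 0.4·14 = 4.5; e = 5.5 − 4.5 = 1
m=27: ŷ = -1.1 + 0.4·27 = 9.7; e = 6.7 − 9.7 = -3
m=62: ŷ = -1.1 + 0.4·62 = 23.7; e = 25.7 − 23.7 = 2
m=63: ŷ = -1.1 + 0.4·63 = 24.1; e = 26.1 − 24.1 = 2
m=69: ŷ = -1.1 + 0.4·69 = 26.5; e = 27.5 − 26.5 = 1
m=84: ŷ = -1.1 + 0.4·84 = 32.5; e = 29.5 − 32.5 = -3
m=115: ŷ = -1.1 + 0.4·115 = 44.9; e = 44.9 − 44.9 = 0

1, -3, 2, 2, 1, -3, 0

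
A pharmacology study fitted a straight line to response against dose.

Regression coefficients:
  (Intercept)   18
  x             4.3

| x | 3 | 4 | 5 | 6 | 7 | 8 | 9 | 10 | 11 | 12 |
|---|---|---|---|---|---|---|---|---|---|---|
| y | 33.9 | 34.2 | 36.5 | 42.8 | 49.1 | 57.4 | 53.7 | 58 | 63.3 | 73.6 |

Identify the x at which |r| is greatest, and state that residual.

x = 8, r = 5

x=3: ŷ = 18 + 4.3·3 = 30.9; r = 33.9 − 30.9 = 3
x=4: ŷ = 18 + 4.3·4 = 35.2; r = 34.2 − 35.2 = -1
x=5: ŷ = 18 + 4.3·5 = 39.5; r = 36.5 − 39.5 = -3
x=6: ŷ = 18 + 4.3·6 = 43.8; r = 42.8 − 43.8 = -1
x=7: ŷ = 18 + 4.3·7 = 48.1; r = 49.1 − 48.1 = 1
x=8: ŷ = 18 + 4.3·8 = 52.4; r = 57.4 − 52.4 = 5
x=9: ŷ = 18 + 4.3·9 = 56.7; r = 53.7 − 56.7 = -3
x=10: ŷ = 18 + 4.3·10 = 61; r = 58 − 61 = -3
x=11: ŷ = 18 + 4.3·11 = 65.3; r = 63.3 − 65.3 = -2
x=12: ŷ = 18 + 4.3·12 = 69.6; r = 73.6 − 69.6 = 4
Largest |r| is 5 at x = 8, residual 5.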